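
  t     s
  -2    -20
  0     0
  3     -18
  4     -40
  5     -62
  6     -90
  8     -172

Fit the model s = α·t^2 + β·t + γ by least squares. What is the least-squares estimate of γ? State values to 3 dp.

γ = -0.945

Sums needed: Σt^2·t^2 = 6370, Σt^2·t = 936, Σt^2 = 154, Σt·t = 154, Σt = 24, Σ1 = 7.
For Mᵀs: Σt^2·s = -16680, Σt·s = -2400, Σs = -402.
So MᵀM·[α, β, γ]ᵀ = Mᵀs: [[6370, 936, 154]; [936, 154, 24]; [154, 24, 7]]·[α, β, γ]ᵀ = [-16680, -2400, -402]ᵀ.
Row-reducing yields α = -84638/27643, β = 12528/3949, γ = -26134/27643.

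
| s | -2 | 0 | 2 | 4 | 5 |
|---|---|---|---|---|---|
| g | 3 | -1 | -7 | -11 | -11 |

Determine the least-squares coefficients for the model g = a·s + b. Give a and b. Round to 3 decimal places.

Forming XᵀX = [[49, 9]; [9, 5]] and Xᵀg = [-119, -27]ᵀ gives XᵀX·[a, b]ᵀ = Xᵀg.
Determinant 49·5 − 9² = 164.
a = ((-119)·5 − 9·(-27))/164 = -88/41; b = (49·(-27) − 9·(-119))/164 = -63/41.

a = -2.146, b = -1.537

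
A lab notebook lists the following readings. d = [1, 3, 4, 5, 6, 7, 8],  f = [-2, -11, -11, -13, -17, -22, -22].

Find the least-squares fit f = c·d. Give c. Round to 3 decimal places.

Sums needed: Σd·d = 200.
And Σd·f = -576.
So AᵀA·[c]ᵀ = Aᵀf: [[200]]·[c]ᵀ = [-576]ᵀ.
Hence c = -576 / 200 ≈ -2.88.

c = -2.880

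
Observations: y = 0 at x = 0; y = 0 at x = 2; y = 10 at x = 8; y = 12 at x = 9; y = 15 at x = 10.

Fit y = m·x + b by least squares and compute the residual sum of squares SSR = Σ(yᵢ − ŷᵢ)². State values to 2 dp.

MᵀM·[m, b]ᵀ = Mᵀy reads: 249·m + 29·b = 338;  29·m + 5·b = 37.
Eliminating b: 5·(row 1) − 29·(row 2) gives 404·m = 5·338 − 29·37 = 617, so m = 617/404.
Then b = (37 − 29·(617/404))/5 = -589/404.
Residuals: 589/404, -645/404, -307/404, -29/101, 479/404; SSR = 2723/404.

SSR = 6.74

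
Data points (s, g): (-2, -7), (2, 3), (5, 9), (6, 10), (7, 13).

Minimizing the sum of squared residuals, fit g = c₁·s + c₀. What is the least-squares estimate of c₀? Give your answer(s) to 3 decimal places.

Setting ∂/∂c₁ … = 0 gives: 118·c₁ + 18·c₀ = 216;  18·c₁ + 5·c₀ = 28.
Δ = 118·5 − 18² = 266.
c₁ = (216·5 − 18·28)/266 = 288/133; c₀ = (118·28 − 18·216)/266 = -292/133.

c₀ = -2.195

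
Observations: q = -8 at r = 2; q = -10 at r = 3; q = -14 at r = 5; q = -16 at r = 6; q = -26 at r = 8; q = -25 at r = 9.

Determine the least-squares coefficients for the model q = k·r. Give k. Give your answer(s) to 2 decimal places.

k = -2.95

Setting ∂/∂k … = 0 gives: 219·k = -645.
(Σr·r = 219, Σr·q = -645.)
Hence k = -645 / 219 ≈ -2.94521.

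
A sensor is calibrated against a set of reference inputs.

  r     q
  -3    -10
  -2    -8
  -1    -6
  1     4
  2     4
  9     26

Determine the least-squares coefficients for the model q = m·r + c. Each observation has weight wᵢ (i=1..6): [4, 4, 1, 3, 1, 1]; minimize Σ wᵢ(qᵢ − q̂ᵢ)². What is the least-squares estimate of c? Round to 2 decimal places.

Sums needed: Σwᵢ·r·r = 141, Σwᵢ·r = -7, Σwᵢ·1 = 14.
And Σwᵢ·r·q = 444, Σwᵢ·q = -36.
Determinant 141·14 − (-7)² = 1925.
m = (444·14 − (-7)·(-36))/1925 = 852/275; c = (141·(-36) − (-7)·444)/1925 = -1968/1925.

c = -1.02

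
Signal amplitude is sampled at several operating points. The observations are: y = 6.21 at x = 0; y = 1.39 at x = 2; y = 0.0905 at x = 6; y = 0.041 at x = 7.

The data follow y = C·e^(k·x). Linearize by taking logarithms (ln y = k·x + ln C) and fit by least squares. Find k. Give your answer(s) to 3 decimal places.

Linearized form: ln y = k·x + ln C. From the 4 transformed points,
Σx = 15.0000, Σ(x)² = 89.0000, Σln y = -3.4411, Σx·ln y = -36.1151.
Equations: 89.0000·k + 15.0000·ln C = -36.1151;  15.0000·k + 4·ln C = -3.4411.
Solving (det = 131.0000): k = -0.70873, ln C = 1.79745.

k = -0.709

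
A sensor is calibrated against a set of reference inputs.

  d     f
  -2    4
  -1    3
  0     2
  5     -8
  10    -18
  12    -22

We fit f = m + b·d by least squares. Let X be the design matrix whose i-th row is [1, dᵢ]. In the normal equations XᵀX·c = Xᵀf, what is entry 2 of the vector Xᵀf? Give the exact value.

Entry 2 ↔ basis d, so (Xᵀf)_{2} = Σᵢ (d)·fᵢ = (-2)·(4) + (-1)·(3) + (0)·(2) + (5)·(-8) + (10)·(-18) + (12)·(-22) = -495.

-495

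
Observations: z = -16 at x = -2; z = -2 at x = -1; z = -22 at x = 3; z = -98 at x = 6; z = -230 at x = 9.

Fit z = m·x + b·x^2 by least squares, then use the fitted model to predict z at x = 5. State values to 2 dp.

Forming AᵀA = [[131, 963]; [963, 7955]] and Aᵀz = [-2690, -22422]ᵀ gives AᵀA·[m, b]ᵀ = Aᵀz.
det = 131·7955 − 963² = 114736.
m = ((-2690)·7955 − 963·(-22422))/114736 = 48359/28684; b = (131·(-22422) − 963·(-2690))/114736 = -86703/28684.
At x = 5: ẑ = (48359/28684)·(5) + (-86703/28684)·(25) = -481445/7171.

ẑ = -67.14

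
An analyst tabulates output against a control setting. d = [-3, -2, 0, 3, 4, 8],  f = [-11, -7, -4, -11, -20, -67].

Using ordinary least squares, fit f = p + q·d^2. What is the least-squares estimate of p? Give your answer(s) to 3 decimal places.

p = -3.012

From the data, Σ1 = 6, Σd^2 = 102, Σd^2·d^2 = 4530.
For Xᵀf: Σf = -120, Σd^2·f = -4834.
Determinant 6·4530 − 102² = 16776.
p = ((-120)·4530 − 102·(-4834))/16776 = -4211/1398; q = (6·(-4834) − 102·(-120))/16776 = -1397/1398.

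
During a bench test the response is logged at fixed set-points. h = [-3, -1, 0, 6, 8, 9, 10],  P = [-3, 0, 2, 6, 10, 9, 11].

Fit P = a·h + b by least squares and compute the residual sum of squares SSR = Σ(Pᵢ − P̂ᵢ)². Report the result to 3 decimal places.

Normal-equation sums: Σh·h = 291, Σh = 29, Σ1 = 7.
And Σh·P = 316, ΣP = 35.
XᵀX·[a, b]ᵀ = XᵀP becomes [[291, 29]; [29, 7]]·[a, b]ᵀ = [316, 35]ᵀ.
Determinant 291·7 − 29² = 1196.
a = (316·7 − 29·35)/1196 = 1197/1196; b = (291·35 − 29·316)/1196 = 1021/1196.
Residuals: -509/598, 44/299, 1371/1196, -79/92, 1363/1196, -515/598, 165/1196; SSR = 5809/1196.

SSR = 4.857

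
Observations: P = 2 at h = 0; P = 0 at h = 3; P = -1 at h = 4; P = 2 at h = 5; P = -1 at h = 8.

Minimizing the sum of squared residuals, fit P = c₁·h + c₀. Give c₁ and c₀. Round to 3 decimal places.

c₁ = -0.294, c₀ = 1.576

Setting ∂/∂c₁ … = 0 gives: 114·c₁ + 20·c₀ = -2;  20·c₁ + 5·c₀ = 2.
(Σh·h = 114, Σh = 20, Σ1 = 5, Σh·P = -2, ΣP = 2.)
Determinant 114·5 − 20² = 170.
c₁ = ((-2)·5 − 20·2)/170 = -5/17; c₀ = (114·2 − 20·(-2))/170 = 134/85.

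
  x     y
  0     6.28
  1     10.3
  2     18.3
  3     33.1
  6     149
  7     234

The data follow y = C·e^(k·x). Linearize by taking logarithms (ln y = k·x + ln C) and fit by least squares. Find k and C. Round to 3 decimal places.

k = 0.521, C = 6.392

With ln yᵢ as the transformed response and xᵢ as the regressor:
AᵀA = [[99.0000, 19.0000]; [19.0000, 6]], rhs = [86.8555, 21.0352]ᵀ  (here Σx = 19.0000, Σ(x)² = 99.0000, Σln y = 21.0352, Σx·ln y = 86.8555).
Solving (det = 233.0000): k = 0.52130, ln C = 1.85507, so C = exp(1.85507) = 6.39218.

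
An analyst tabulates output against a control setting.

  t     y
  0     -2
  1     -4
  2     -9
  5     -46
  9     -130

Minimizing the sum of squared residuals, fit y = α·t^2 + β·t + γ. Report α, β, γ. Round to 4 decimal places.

α = -1.3960, β = -1.7799, γ = -1.1566

Entries of AᵀA: Σt^2·t^2 = 7203, Σt^2·t = 863, Σt^2 = 111, Σt·t = 111, Σt = 17, Σ1 = 5.
And Σt^2·y = -11720, Σt·y = -1422, Σy = -191.
Normal equations: [[7203, 863, 111]; [863, 111, 17]; [111, 17, 5]]·[α, β, γ]ᵀ = [-11720, -1422, -191]ᵀ.
Inverting the 3×3 Gram matrix, [α, β, γ]ᵀ = [-56877/40742, -72515/40742, -23562/20371]ᵀ.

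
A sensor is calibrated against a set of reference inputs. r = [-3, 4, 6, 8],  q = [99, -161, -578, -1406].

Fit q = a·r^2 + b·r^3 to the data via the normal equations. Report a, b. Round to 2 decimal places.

Entries of MᵀM: Σr^2·r^2 = 5729, Σr^2·r^3 = 41325, Σr^3·r^3 = 313625.
And Σr^2·q = -112477, Σr^3·q = -857697.
Normal equations: [[5729, 41325]; [41325, 313625]]·[a, b]ᵀ = [-112477, -857697]ᵀ.
Eliminating b: 313625·(row 1) − 41325·(row 2) gives 89002000·a = 313625·(-112477) − 41325·(-857697) = 168729400, so a = 843647/445010.
Then b = ((-857697) − 41325·(843647/445010))/313625 = -33204261/11125250.

a = 1.90, b = -2.98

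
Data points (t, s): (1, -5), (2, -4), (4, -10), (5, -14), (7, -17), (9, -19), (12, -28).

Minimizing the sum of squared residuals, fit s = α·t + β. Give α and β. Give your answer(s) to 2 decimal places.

From the data, Σt·t = 320, Σt = 40, Σ1 = 7.
For Aᵀs: Σt·s = -749, Σs = -97.
AᵀA·[α, β]ᵀ = Aᵀs becomes [[320, 40]; [40, 7]]·[α, β]ᵀ = [-749, -97]ᵀ.
Determinant 320·7 − 40² = 640.
α = ((-749)·7 − 40·(-97))/640 = -1363/640; β = (320·(-97) − 40·(-749))/640 = -27/16.

α = -2.13, β = -1.69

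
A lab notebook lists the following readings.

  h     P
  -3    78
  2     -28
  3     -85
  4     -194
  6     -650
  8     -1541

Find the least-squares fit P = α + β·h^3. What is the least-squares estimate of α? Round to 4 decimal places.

Compute the Gram sums: Σ1 = 6, Σh^3 = 800, Σh^3·h^3 = 314418.
Right-hand side: ΣP = -2420, Σh^3·P = -946433.
XᵀX·[α, β]ᵀ = XᵀP becomes [[6, 800]; [800, 314418]]·[α, β]ᵀ = [-2420, -946433]ᵀ.
Eliminating β: 314418·(row 1) − 800·(row 2) gives 1246508·α = 314418·(-2420) − 800·(-946433) = -3745160, so α = -936290/311627.
Then β = ((-946433) − 800·(-936290/311627))/314418 = -1871299/623254.

α = -3.0045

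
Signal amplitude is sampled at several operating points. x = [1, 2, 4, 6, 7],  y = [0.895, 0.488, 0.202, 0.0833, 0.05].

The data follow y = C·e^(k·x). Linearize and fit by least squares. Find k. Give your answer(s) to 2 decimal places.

k = -0.47

Linearized form: ln y = k·x + ln C. From the 5 transformed points,
Sums: Σx = 20.0000, Σ(x)² = 106.0000, Σln y = -7.9089, Σx·ln y = -43.8257.
Normal system: [[106.0000, 20.0000]; [20.0000, 5]]·[k, ln C]ᵀ = [-43.8257, -7.9089]ᵀ.
Slope k = (n·Σx·ln y − Σx·Σln y)/(n·Σ(x)² − (Σx)²) = (5·-43.8257 − 20.0000·-7.9089)/130.0000 = -0.46885; ln C = (Σln y − k·Σx)/n = 0.29363.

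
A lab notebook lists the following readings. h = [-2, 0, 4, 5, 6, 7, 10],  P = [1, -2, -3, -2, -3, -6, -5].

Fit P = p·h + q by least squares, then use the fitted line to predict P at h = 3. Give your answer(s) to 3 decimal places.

P̂ = -2.245

Setting ∂/∂p … = 0 gives: 230·p + 30·q = -134;  30·p + 7·q = -20.
Δ = 230·7 − 30² = 710.
p = ((-134)·7 − 30·(-20))/710 = -169/355; q = (230·(-20) − 30·(-134))/710 = -58/71.
At h = 3: P̂ = (-169/355)·(3) + (-58/71)·(1) = -797/355.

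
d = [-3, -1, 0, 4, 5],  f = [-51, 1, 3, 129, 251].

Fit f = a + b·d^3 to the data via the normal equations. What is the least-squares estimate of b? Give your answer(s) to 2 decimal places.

b = 1.98

Normal-equation sums: Σ1 = 5, Σd^3 = 161, Σd^3·d^3 = 20451.
Right-hand side: Σf = 333, Σd^3·f = 41007.
MᵀM·[a, b]ᵀ = Mᵀf becomes [[5, 161]; [161, 20451]]·[a, b]ᵀ = [333, 41007]ᵀ.
Eliminating b: 20451·(row 1) − 161·(row 2) gives 76334·a = 20451·333 − 161·41007 = 208056, so a = 104028/38167.
Then b = (41007 − 161·(104028/38167))/20451 = 75711/38167.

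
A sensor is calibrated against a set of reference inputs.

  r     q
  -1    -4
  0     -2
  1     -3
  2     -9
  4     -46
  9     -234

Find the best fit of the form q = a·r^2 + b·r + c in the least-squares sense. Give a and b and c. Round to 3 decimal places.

Entries of MᵀM: Σr^2·r^2 = 6835, Σr^2·r = 801, Σr^2 = 103, Σr·r = 103, Σr = 15, Σ1 = 6.
And Σr^2·q = -19733, Σr·q = -2307, Σq = -298.
MᵀM·[a, b, c]ᵀ = Mᵀq becomes [[6835, 801, 103]; [801, 103, 15]; [103, 15, 6]]·[a, b, c]ᵀ = [-19733, -2307, -298]ᵀ.
Row-reducing yields a = -325465/109456, b = 90381/109456, c = -37559/54728.

a = -2.973, b = 0.826, c = -0.686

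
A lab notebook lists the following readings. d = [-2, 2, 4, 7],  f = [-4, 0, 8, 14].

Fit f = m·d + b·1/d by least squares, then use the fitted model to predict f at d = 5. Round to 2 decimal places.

Normal-equation sums: Σd·d = 73, Σd·1/d = 4, Σ1/d·1/d = 457/784.
For Mᵀf: Σd·f = 138, Σ1/d·f = 6.
Eliminating b: (457/784)·(row 1) − 4·(row 2) gives (20817/784)·m = (457/784)·138 − 4·6 = 22125/392, so m = 14750/6939.
Then b = (6 − 4·(14750/6939))/(457/784) = -29792/6939.
At d = 5: f̂ = (14750/6939)·(5) + (-29792/6939)·(1/5) = 12554/1285.

f̂ = 9.77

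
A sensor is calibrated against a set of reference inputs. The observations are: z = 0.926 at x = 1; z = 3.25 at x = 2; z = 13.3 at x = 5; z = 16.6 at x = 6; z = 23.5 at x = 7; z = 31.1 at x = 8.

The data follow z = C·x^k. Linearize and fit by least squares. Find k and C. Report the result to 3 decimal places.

k = 1.642, C = 0.961

Linearized form: ln z = k·ln x + ln C. From the 6 transformed points,
Σln x = 8.1197, Σ(ln x)² = 14.3918, Σln z = 13.0931, Σln x·ln z = 23.3063.
Equations: 14.3918·k + 8.1197·ln C = 23.3063;  8.1197·k + 6·ln C = 13.0931.
Slope k = (n·Σln x·ln z − Σln x·Σln z)/(n·Σ(ln x)² − (Σln x)²) = (6·23.3063 − 8.1197·13.0931)/20.4213 = 1.64169; ln C = (Σln z − k·Σln x)/n = -0.03949, so C = exp(-0.03949) = 0.96128.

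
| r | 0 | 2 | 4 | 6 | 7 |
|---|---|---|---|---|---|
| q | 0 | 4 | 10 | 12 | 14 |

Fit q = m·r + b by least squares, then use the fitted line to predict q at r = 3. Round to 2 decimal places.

MᵀM·[m, b]ᵀ = Mᵀq reads: 105·m + 19·b = 218;  19·m + 5·b = 40.
Δ = 105·5 − 19² = 164.
m = (218·5 − 19·40)/164 = 165/82; b = (105·40 − 19·218)/164 = 29/82.
At r = 3: q̂ = (165/82)·(3) + (29/82)·(1) = 262/41.

q̂ = 6.39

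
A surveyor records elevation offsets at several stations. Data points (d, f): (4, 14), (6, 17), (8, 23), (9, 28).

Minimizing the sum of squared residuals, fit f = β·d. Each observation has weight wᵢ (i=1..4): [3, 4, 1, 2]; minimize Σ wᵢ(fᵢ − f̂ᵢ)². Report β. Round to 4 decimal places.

Entries of XᵀWX: Σwᵢ·d·d = 418.
Right-hand side: Σwᵢ·d·f = 1264.
Hence β = 1264 / 418 ≈ 3.02392.

β = 3.0239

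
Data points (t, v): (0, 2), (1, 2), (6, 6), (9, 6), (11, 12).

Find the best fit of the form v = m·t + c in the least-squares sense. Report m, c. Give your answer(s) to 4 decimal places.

m = 0.7811, c = 1.3820

MᵀM·[m, c]ᵀ = Mᵀv reads: 239·m + 27·c = 224;  27·m + 5·c = 28.
Δ = 239·5 − 27² = 466.
m = (224·5 − 27·28)/466 = 182/233; c = (239·28 − 27·224)/466 = 322/233.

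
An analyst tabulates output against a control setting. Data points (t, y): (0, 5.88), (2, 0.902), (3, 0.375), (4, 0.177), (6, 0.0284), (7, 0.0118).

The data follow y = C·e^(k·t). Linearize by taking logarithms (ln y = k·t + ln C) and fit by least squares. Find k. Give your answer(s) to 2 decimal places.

Linearized form: ln y = k·t + ln C. From the 6 transformed points,
Σt = 22.0000, Σ(t)² = 114.0000, Σln y = -9.0450, Σt·ln y = -62.5210.
Equations: 114.0000·k + 22.0000·ln C = -62.5210;  22.0000·k + 6·ln C = -9.0450.
Δ = 114.0000·6 − (22.0000)² = 200.0000; k = (-62.5210·6 − 22.0000·-9.0450)/200.0000 = -0.88067, ln C = (114.0000·-9.0450 − 22.0000·-62.5210)/200.0000 = 1.72163.

k = -0.88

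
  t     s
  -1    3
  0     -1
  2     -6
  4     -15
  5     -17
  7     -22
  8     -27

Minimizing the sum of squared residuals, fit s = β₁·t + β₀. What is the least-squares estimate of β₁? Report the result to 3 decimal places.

β₁ = -3.248

Entries of XᵀX: Σt·t = 159, Σt = 25, Σ1 = 7.
For Xᵀs: Σt·s = -530, Σs = -85.
Normal equations: [[159, 25]; [25, 7]]·[β₁, β₀]ᵀ = [-530, -85]ᵀ.
Eliminating β₀: 7·(row 1) − 25·(row 2) gives 488·β₁ = 7·(-530) − 25·(-85) = -1585, so β₁ = -1585/488.
Then β₀ = ((-85) − 25·(-1585/488))/7 = -265/488.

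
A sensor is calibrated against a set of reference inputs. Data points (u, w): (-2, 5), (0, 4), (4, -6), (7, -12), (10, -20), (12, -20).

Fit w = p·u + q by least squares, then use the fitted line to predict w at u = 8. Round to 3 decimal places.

Forming MᵀM = [[313, 31]; [31, 6]] and Mᵀw = [-558, -49]ᵀ gives MᵀM·[p, q]ᵀ = Mᵀw.
Eliminating q: 6·(row 1) − 31·(row 2) gives 917·p = 6·(-558) − 31·(-49) = -1829, so p = -1829/917.
Then q = ((-49) − 31·(-1829/917))/6 = 1961/917.
At u = 8: ŵ = (-1829/917)·(8) + (1961/917)·(1) = -12671/917.

ŵ = -13.818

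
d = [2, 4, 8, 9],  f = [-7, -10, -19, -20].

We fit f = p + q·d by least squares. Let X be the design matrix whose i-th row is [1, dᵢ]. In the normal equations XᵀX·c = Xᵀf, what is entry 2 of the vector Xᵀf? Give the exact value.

Entry 2 ↔ basis d, so (Xᵀf)_{2} = Σᵢ (d)·fᵢ = (2)·(-7) + (4)·(-10) + (8)·(-19) + (9)·(-20) = -386.

-386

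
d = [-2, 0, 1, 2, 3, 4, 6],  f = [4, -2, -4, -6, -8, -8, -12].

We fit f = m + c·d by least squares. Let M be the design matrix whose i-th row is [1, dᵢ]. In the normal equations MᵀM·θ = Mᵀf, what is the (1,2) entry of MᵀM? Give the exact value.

14

Row 1 ↔ basis 1, column 2 ↔ basis d, so (MᵀM)_{1,2} = Σᵢ d = (1)·(-2) + (1)·(0) + (1)·(1) + (1)·(2) + (1)·(3) + (1)·(4) + (1)·(6) = 14.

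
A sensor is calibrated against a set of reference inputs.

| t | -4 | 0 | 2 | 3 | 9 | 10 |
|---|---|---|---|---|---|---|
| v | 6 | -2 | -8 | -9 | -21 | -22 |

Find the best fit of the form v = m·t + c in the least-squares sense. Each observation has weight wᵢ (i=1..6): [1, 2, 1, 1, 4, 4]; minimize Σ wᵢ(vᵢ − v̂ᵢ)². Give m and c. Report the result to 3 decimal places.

With design matrix X, XᵀWX = [[753, 77]; [77, 13]] and XᵀWv = [-1703, -187]ᵀ.
det = 753·13 − 77² = 3860.
m = ((-1703)·13 − 77·(-187))/3860 = -387/193; c = (753·(-187) − 77·(-1703))/3860 = -484/193.

m = -2.005, c = -2.508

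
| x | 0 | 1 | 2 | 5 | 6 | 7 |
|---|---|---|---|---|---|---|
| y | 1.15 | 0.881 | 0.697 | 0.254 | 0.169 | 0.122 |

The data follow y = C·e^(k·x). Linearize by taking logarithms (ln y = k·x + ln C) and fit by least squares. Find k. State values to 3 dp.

Taking logs, ln y = k·x + ln C, so regress ln y on x.
Σx = 21.0000, Σ(x)² = 115.0000, Σln y = -5.5999, Σx·ln y = -33.0940.
Equations: 115.0000·k + 21.0000·ln C = -33.0940;  21.0000·k + 6·ln C = -5.5999.
Solving (det = 249.0000): k = -0.32516, ln C = 0.20475.

k = -0.325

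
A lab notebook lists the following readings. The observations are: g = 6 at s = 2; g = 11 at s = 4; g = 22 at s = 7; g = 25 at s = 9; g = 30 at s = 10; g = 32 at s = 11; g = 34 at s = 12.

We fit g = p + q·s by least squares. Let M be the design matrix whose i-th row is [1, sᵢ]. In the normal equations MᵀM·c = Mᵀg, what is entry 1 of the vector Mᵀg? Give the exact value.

Entry 1 ↔ basis 1, so (Mᵀg)_{1} = Σᵢ gᵢ = (1)·(6) + (1)·(11) + (1)·(22) + (1)·(25) + (1)·(30) + (1)·(32) + (1)·(34) = 160.

160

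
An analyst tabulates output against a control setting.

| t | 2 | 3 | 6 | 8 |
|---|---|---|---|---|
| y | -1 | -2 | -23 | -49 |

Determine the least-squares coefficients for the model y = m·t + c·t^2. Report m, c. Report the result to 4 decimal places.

From the data, Σt·t = 113, Σt·t^2 = 763, Σt^2·t^2 = 5489.
And Σt·y = -538, Σt^2·y = -3986.
So MᵀM·[m, c]ᵀ = Mᵀy: [[113, 763]; [763, 5489]]·[m, c]ᵀ = [-538, -3986]ᵀ.
Δ = 113·5489 − 763² = 38088.
m = ((-538)·5489 − 763·(-3986))/38088 = 2451/1058; c = (113·(-3986) − 763·(-538))/38088 = -1109/1058.

m = 2.3166, c = -1.0482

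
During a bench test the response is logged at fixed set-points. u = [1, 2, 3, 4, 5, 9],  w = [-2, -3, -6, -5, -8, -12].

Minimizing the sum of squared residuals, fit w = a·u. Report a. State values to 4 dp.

Sums needed: Σu·u = 136.
For Xᵀw: Σu·w = -194.
Hence a = -194 / 136 ≈ -1.42647.

a = -1.4265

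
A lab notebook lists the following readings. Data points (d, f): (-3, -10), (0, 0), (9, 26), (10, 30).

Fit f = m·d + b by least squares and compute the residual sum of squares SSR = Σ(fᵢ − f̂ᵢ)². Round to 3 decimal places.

Setting ∂/∂m … = 0 gives: 190·m + 16·b = 564;  16·m + 4·b = 46.
(Σd·d = 190, Σd = 16, Σ1 = 4, Σd·f = 564, Σf = 46.)
det = 190·4 − 16² = 504.
m = (564·4 − 16·46)/504 = 190/63; b = (190·46 − 16·564)/504 = -71/126.
Residuals: -7/18, 71/126, -73/126, 17/42; SSR = 61/63.

SSR = 0.968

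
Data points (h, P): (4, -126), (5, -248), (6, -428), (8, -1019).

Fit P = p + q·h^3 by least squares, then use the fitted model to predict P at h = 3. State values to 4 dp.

P̂ = -52.1549

From the data, Σ1 = 4, Σh^3 = 917, Σh^3·h^3 = 328521.
And ΣP = -1821, Σh^3·P = -653240.
MᵀM·[p, q]ᵀ = MᵀP becomes [[4, 917]; [917, 328521]]·[p, q]ᵀ = [-1821, -653240]ᵀ.
Determinant 4·328521 − 917² = 473195.
p = ((-1821)·328521 − 917·(-653240))/473195 = 41281/24905; q = (4·(-653240) − 917·(-1821))/473195 = -49637/24905.
At h = 3: P̂ = (41281/24905)·(1) + (-49637/24905)·(27) = -1298918/24905.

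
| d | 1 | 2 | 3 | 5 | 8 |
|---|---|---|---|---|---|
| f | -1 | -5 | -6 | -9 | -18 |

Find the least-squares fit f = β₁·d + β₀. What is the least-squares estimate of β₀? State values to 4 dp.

β₀ = 0.8117

Sums needed: Σd·d = 103, Σd = 19, Σ1 = 5.
Right-hand side: Σd·f = -218, Σf = -39.
So XᵀX·[β₁, β₀]ᵀ = Xᵀf: [[103, 19]; [19, 5]]·[β₁, β₀]ᵀ = [-218, -39]ᵀ.
Δ = 103·5 − 19² = 154.
β₁ = ((-218)·5 − 19·(-39))/154 = -349/154; β₀ = (103·(-39) − 19·(-218))/154 = 125/154.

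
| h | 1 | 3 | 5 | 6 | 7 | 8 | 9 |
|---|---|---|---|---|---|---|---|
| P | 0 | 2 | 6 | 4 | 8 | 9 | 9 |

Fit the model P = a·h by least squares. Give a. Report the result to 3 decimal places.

Entries of AᵀA: Σh·h = 265.
Right-hand side: Σh·P = 269.
So AᵀA·[a]ᵀ = AᵀP: [[265]]·[a]ᵀ = [269]ᵀ.
Hence a = 269 / 265 ≈ 1.01509.

a = 1.015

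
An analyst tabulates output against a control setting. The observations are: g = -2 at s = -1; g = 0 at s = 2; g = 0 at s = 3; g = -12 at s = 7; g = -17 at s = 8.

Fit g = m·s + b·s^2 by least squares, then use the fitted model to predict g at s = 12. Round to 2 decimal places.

With design matrix X, XᵀX = [[127, 889]; [889, 6595]] and Xᵀg = [-218, -1678]ᵀ.
det = 127·6595 − 889² = 47244.
m = ((-218)·6595 − 889·(-1678))/47244 = 13508/11811; b = (127·(-1678) − 889·(-218))/47244 = -38/93.
At s = 12: ĝ = (13508/11811)·(12) + (-38/93)·(144) = -177616/3937.

ĝ = -45.11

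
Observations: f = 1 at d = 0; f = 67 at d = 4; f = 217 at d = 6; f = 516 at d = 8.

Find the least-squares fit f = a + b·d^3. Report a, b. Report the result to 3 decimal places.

Compute the Gram sums: Σ1 = 4, Σd^3 = 792, Σd^3·d^3 = 312896.
For Mᵀf: Σf = 801, Σd^3·f = 315352.
So MᵀM·[a, b]ᵀ = Mᵀf: [[4, 792]; [792, 312896]]·[a, b]ᵀ = [801, 315352]ᵀ.
Determinant 4·312896 − 792² = 624320.
a = (801·312896 − 792·315352)/624320 = 13608/9755; b = (4·315352 − 792·801)/624320 = 78377/78040.

a = 1.395, b = 1.004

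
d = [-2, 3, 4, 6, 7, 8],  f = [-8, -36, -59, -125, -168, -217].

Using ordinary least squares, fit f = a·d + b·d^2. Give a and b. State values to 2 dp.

Setting ∂/∂a … = 0 gives: 178·a + 1154·b = -3990;  1154·a + 8146·b = -27920.
Determinant 178·8146 − 1154² = 118272.
a = ((-3990)·8146 − 1154·(-27920))/118272 = -70715/29568; b = (178·(-27920) − 1154·(-3990))/118272 = -91325/29568.

a = -2.39, b = -3.09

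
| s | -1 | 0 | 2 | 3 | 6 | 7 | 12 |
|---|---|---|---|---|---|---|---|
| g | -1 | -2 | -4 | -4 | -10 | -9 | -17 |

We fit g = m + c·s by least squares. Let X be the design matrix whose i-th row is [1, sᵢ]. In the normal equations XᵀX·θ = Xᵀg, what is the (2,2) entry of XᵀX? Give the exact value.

Row 2 ↔ basis s, column 2 ↔ basis s, so (XᵀX)_{2,2} = Σᵢ (s)·(s) = (-1)·(-1) + (0)·(0) + (2)·(2) + (3)·(3) + (6)·(6) + (7)·(7) + (12)·(12) = 243.

243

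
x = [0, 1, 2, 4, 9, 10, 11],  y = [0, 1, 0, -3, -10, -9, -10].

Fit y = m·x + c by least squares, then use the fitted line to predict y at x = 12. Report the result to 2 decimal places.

ŷ = -11.65

The normal equations are: 323·m + 37·c = -301;  37·m + 7·c = -31.
Eliminating c: 7·(row 1) − 37·(row 2) gives 892·m = 7·(-301) − 37·(-31) = -960, so m = -240/223.
Then c = ((-31) − 37·(-240/223))/7 = 281/223.
At x = 12: ŷ = (-240/223)·(12) + (281/223)·(1) = -2599/223.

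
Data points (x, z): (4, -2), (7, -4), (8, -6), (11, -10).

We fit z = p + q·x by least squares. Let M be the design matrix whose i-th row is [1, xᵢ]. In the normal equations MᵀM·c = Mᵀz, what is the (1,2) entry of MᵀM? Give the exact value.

30

Row 1 ↔ basis 1, column 2 ↔ basis x, so (MᵀM)_{1,2} = Σᵢ x = (1)·(4) + (1)·(7) + (1)·(8) + (1)·(11) = 30.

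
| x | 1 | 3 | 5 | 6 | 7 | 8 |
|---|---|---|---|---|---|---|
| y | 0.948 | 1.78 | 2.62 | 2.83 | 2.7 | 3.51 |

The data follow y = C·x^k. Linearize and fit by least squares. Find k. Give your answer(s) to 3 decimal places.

k = 0.601

Let Y = ln y. Fitting Y = k·ln x + ln C by least squares:
Σln x = 8.5252, Σ(ln x)² = 15.1183, Σln y = 4.7755, Σln x·ln y = 8.5913.
Equations: 15.1183·k + 8.5252·ln C = 8.5913;  8.5252·k + 6·ln C = 4.7755.
Slope k = (n·Σln x·ln y − Σln x·Σln y)/(n·Σ(ln x)² − (Σln x)²) = (6·8.5913 − 8.5252·4.7755)/18.0313 = 0.60094; ln C = (Σln y − k·Σln x)/n = -0.05793.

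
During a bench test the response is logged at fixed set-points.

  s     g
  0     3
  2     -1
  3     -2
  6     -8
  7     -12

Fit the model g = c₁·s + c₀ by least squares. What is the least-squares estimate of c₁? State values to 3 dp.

c₁ = -2.048

Normal-equation sums: Σs·s = 98, Σs = 18, Σ1 = 5.
Right-hand side: Σs·g = -140, Σg = -20.
Normal equations: [[98, 18]; [18, 5]]·[c₁, c₀]ᵀ = [-140, -20]ᵀ.
Δ = 98·5 − 18² = 166.
c₁ = ((-140)·5 − 18·(-20))/166 = -170/83; c₀ = (98·(-20) − 18·(-140))/166 = 280/83.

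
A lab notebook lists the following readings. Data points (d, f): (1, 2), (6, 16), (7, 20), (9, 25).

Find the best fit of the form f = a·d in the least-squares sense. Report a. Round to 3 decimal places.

XᵀX·[a]ᵀ = Xᵀf reads: 167·a = 463.
Hence a = 463 / 167 ≈ 2.77246.

a = 2.772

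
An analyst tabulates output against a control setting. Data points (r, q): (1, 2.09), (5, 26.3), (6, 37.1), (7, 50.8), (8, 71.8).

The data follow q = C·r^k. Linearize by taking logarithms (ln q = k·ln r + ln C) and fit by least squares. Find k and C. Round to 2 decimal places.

k = 1.65, C = 2.03

With ln qᵢ as the transformed response and ln rᵢ as the regressor:
AᵀA = [[13.9113, 7.4265]; [7.4265, 5]], rhs = [28.2675, 15.8221]ᵀ  (here Σln r = 7.4265, Σ(ln r)² = 13.9113, Σln q = 15.8221, Σln r·ln q = 28.2675).
Δ = 13.9113·5 − (7.4265)² = 14.4030; k = (28.2675·5 − 7.4265·15.8221)/14.4030 = 1.65478, ln C = (13.9113·15.8221 − 7.4265·28.2675)/14.4030 = 0.70657, so C = exp(0.70657) = 2.02703.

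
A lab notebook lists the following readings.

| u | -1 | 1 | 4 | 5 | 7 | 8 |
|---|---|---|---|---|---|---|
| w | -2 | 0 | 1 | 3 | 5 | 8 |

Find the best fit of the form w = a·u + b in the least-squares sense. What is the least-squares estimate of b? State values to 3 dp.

The normal system XᵀX·[a, b]ᵀ = Xᵀw is [[156, 24]; [24, 6]]·[a, b]ᵀ = [120, 15]ᵀ.
Determinant 156·6 − 24² = 360.
a = (120·6 − 24·15)/360 = 1; b = (156·15 − 24·120)/360 = -3/2.

b = -1.500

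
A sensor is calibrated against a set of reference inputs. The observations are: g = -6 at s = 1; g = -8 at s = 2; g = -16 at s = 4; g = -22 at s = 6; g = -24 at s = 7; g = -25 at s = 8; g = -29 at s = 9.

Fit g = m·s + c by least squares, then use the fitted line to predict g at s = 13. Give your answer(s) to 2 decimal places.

ĝ = -40.82

Setting ∂/∂m … = 0 gives: 251·m + 37·c = -847;  37·m + 7·c = -130.
(Σs·s = 251, Σs = 37, Σ1 = 7, Σs·g = -847, Σg = -130.)
Determinant 251·7 − 37² = 388.
m = ((-847)·7 − 37·(-130))/388 = -1119/388; c = (251·(-130) − 37·(-847))/388 = -1291/388.
At s = 13: ĝ = (-1119/388)·(13) + (-1291/388)·(1) = -7919/194.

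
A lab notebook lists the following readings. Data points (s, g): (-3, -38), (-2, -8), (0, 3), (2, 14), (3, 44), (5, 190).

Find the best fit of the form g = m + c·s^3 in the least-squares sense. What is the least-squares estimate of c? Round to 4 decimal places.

c = 1.4972

Normal-equation sums: Σ1 = 6, Σs^3 = 125, Σs^3·s^3 = 17211.
Moment sums: Σg = 205, Σs^3·g = 26140.
So AᵀA·[m, c]ᵀ = Aᵀg: [[6, 125]; [125, 17211]]·[m, c]ᵀ = [205, 26140]ᵀ.
det = 6·17211 − 125² = 87641.
m = (205·17211 − 125·26140)/87641 = 260755/87641; c = (6·26140 − 125·205)/87641 = 131215/87641.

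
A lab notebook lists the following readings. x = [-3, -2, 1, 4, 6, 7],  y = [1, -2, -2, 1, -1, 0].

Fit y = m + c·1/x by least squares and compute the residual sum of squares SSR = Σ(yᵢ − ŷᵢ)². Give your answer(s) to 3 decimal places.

SSR = 8.932

Forming AᵀA = [[6, 61/84]; [61/84, 10385/7056]] and Aᵀy = [-3, -5/4]ᵀ gives AᵀA·[m, c]ᵀ = Aᵀy.
Eliminating c: (10385/7056)·(row 1) − (61/84)·(row 2) gives (58589/7056)·m = (10385/7056)·(-3) − (61/84)·(-5/4) = -1375/392, so m = -24750/58589.
Then c = ((-5/4) − (61/84)·(-24750/58589))/(10385/7056) = -37548/58589.
Residuals: 70823/58589, -111202/58589, -54880/58589, 92726/58589, -27581/58589, 30114/58589; SSR = 523294/58589.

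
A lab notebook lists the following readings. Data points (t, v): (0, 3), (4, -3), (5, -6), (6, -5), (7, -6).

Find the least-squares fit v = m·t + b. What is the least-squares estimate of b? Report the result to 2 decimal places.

b = 2.51

Sums needed: Σt·t = 126, Σt = 22, Σ1 = 5.
And Σt·v = -114, Σv = -17.
MᵀM·[m, b]ᵀ = Mᵀv becomes [[126, 22]; [22, 5]]·[m, b]ᵀ = [-114, -17]ᵀ.
Δ = 126·5 − 22² = 146.
m = ((-114)·5 − 22·(-17))/146 = -98/73; b = (126·(-17) − 22·(-114))/146 = 183/73.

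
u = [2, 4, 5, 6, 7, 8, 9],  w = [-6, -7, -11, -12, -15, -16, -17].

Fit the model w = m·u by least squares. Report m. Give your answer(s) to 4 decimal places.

m = -2.0109

The normal system XᵀX·[m]ᵀ = Xᵀw is [[275]]·[m]ᵀ = [-553]ᵀ.
Hence m = -553 / 275 ≈ -2.01091.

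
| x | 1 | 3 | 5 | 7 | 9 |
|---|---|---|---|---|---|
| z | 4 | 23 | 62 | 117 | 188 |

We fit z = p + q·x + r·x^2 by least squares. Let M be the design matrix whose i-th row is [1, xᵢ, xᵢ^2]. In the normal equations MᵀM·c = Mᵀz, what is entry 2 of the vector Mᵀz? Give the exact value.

Entry 2 ↔ basis x, so (Mᵀz)_{2} = Σᵢ (x)·zᵢ = (1)·(4) + (3)·(23) + (5)·(62) + (7)·(117) + (9)·(188) = 2894.

2894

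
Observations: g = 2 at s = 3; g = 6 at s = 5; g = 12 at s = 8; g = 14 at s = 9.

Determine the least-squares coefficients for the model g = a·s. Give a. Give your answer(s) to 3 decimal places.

Forming MᵀM = [[179]] and Mᵀg = [258]ᵀ gives MᵀM·[a]ᵀ = Mᵀg.
Hence a = 258 / 179 ≈ 1.44134.

a = 1.441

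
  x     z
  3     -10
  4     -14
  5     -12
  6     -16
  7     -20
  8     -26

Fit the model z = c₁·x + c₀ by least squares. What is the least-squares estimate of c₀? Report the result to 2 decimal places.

Setting ∂/∂c₁ … = 0 gives: 199·c₁ + 33·c₀ = -590;  33·c₁ + 6·c₀ = -98.
Determinant 199·6 − 33² = 105.
c₁ = ((-590)·6 − 33·(-98))/105 = -102/35; c₀ = (199·(-98) − 33·(-590))/105 = -32/105.

c₀ = -0.30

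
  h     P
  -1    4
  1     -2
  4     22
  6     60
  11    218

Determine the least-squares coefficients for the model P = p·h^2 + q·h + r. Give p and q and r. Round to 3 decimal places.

p = 2.002, q = -2.100, r = -0.855

Compute the Gram sums: Σh^2·h^2 = 16195, Σh^2·h = 1611, Σh^2 = 175, Σh·h = 175, Σh = 21, Σ1 = 5.
And Σh^2·P = 28892, Σh·P = 2840, ΣP = 302.
So XᵀX·[p, q, r]ᵀ = XᵀP: [[16195, 1611, 175]; [1611, 175, 21]; [175, 21, 5]]·[p, q, r]ᵀ = [28892, 2840, 302]ᵀ.
Solving the 3×3 system (Gaussian elimination) gives p = 53407/26675, q = -11203/5335, r = -22812/26675.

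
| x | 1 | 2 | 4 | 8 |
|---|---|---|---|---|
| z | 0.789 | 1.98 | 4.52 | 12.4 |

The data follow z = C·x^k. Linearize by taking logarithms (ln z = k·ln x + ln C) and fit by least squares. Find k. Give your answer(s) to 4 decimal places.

k = 1.3113

Linearized form: ln z = k·ln x + ln C. From the 4 transformed points,
Sums: Σln x = 4.1589, Σ(ln x)² = 6.7263, Σln z = 4.4723, Σln x·ln z = 7.8001.
Normal system: [[6.7263, 4.1589]; [4.1589, 4]]·[k, ln C]ᵀ = [7.8001, 4.4723]ᵀ.
Slope k = (n·Σln x·ln z − Σln x·Σln z)/(n·Σ(ln x)² − (Σln x)²) = (4·7.8001 − 4.1589·4.4723)/9.6091 = 1.31133; ln C = (Σln z − k·Σln x)/n = -0.24534.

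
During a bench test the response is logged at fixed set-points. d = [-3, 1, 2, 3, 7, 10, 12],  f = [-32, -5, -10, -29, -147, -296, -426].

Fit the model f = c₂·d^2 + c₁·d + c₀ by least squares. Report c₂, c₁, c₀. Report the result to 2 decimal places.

XᵀX·[c₂, c₁, c₀]ᵀ = Xᵀf reads: 33316·c₂ + 3080·c₁ + 316·c₀ = -98741;  3080·c₂ + 316·c₁ + 32·c₀ = -9117;  316·c₂ + 32·c₁ + 7·c₀ = -945.
Solving the 3×3 system (Gaussian elimination) gives c₂ = -15487/5172, c₁ = 1017/1724, c₀ = -3260/1293.

c₂ = -2.99, c₁ = 0.59, c₀ = -2.52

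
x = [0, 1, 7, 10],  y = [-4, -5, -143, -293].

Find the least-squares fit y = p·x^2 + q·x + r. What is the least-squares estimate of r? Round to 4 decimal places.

From the data, Σx^2·x^2 = 12402, Σx^2·x = 1344, Σx^2 = 150, Σx·x = 150, Σx = 18, Σ1 = 4.
For Aᵀy: Σx^2·y = -36312, Σx·y = -3936, Σy = -445.
Inverting the 3×3 Gram matrix, [p, q, r]ᵀ = [-6731/2228, 2829/2228, -8183/2228]ᵀ.

r = -3.6728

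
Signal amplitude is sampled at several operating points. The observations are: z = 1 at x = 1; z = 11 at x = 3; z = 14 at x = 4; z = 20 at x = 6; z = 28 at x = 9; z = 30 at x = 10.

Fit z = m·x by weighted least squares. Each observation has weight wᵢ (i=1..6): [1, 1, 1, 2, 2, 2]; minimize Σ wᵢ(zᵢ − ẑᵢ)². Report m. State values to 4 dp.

The normal equations are: 460·m = 1434.
m = 1434/460 = 3.11739.

m = 3.1174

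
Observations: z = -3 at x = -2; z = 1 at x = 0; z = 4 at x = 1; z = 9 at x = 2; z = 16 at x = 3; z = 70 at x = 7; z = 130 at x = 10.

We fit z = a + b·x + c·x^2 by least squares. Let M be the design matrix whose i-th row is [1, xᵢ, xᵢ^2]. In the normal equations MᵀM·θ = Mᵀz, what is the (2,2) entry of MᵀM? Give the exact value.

Row 2 ↔ basis x, column 2 ↔ basis x, so (MᵀM)_{2,2} = Σᵢ (x)·(x) = (-2)·(-2) + (0)·(0) + (1)·(1) + (2)·(2) + (3)·(3) + (7)·(7) + (10)·(10) = 167.

167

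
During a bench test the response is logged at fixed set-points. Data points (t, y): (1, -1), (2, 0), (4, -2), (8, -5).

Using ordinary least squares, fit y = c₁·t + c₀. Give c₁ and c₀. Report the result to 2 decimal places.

c₁ = -0.66, c₀ = 0.48

Normal-equation sums: Σt·t = 85, Σt = 15, Σ1 = 4.
Right-hand side: Σt·y = -49, Σy = -8.
So AᵀA·[c₁, c₀]ᵀ = Aᵀy: [[85, 15]; [15, 4]]·[c₁, c₀]ᵀ = [-49, -8]ᵀ.
Determinant 85·4 − 15² = 115.
c₁ = ((-49)·4 − 15·(-8))/115 = -76/115; c₀ = (85·(-8) − 15·(-49))/115 = 11/23.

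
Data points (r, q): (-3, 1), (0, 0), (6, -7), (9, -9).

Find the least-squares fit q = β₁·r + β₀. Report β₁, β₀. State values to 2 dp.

β₁ = -0.90, β₀ = -1.05

Normal-equation sums: Σr·r = 126, Σr = 12, Σ1 = 4.
For Xᵀq: Σr·q = -126, Σq = -15.
Normal equations: [[126, 12]; [12, 4]]·[β₁, β₀]ᵀ = [-126, -15]ᵀ.
Eliminating β₀: 4·(row 1) − 12·(row 2) gives 360·β₁ = 4·(-126) − 12·(-15) = -324, so β₁ = -9/10.
Then β₀ = ((-15) − 12·(-9/10))/4 = -21/20.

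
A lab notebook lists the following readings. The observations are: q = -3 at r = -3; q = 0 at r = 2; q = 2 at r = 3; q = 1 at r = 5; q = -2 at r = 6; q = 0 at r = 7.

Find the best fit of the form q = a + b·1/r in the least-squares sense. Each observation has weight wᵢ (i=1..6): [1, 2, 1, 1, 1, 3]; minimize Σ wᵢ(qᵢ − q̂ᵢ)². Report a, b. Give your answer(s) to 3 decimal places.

a = -1.004, b = 3.918

The normal equations are: 9·a + (377/210)·b = -2;  (377/210)·a + (4171/4900)·b = 23/15.
(Σwᵢ·1 = 9, Σwᵢ·1/r = 377/210, Σwᵢ·1/r·1/r = 4171/4900, Σwᵢ·q = -2, Σwᵢ·1/r·q = 23/15.)
Determinant 9·(4171/4900) − (377/210)² = 97861/22050.
a = ((-2)·(4171/4900) − (377/210)·(23/15))/(97861/22050) = -98236/97861; b = (9·(23/15) − (377/210)·(-2))/(97861/22050) = 383460/97861.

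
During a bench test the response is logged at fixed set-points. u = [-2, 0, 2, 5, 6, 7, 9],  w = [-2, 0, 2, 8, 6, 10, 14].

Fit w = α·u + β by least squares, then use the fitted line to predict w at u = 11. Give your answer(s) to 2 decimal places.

Setting ∂/∂α … = 0 gives: 199·α + 27·β = 280;  27·α + 7·β = 38.
(Σu·u = 199, Σu = 27, Σ1 = 7, Σu·w = 280, Σw = 38.)
Δ = 199·7 − 27² = 664.
α = (280·7 − 27·38)/664 = 467/332; β = (199·38 − 27·280)/664 = 1/332.
At u = 11: ŵ = (467/332)·(11) + (1/332)·(1) = 2569/166.

ŵ = 15.48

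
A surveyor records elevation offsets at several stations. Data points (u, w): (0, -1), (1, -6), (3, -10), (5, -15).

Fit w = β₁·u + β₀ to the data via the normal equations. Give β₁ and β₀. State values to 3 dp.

The normal system XᵀX·[β₁, β₀]ᵀ = Xᵀw is [[35, 9]; [9, 4]]·[β₁, β₀]ᵀ = [-111, -32]ᵀ.
det = 35·4 − 9² = 59.
β₁ = ((-111)·4 − 9·(-32))/59 = -156/59; β₀ = (35·(-32) − 9·(-111))/59 = -121/59.

β₁ = -2.644, β₀ = -2.051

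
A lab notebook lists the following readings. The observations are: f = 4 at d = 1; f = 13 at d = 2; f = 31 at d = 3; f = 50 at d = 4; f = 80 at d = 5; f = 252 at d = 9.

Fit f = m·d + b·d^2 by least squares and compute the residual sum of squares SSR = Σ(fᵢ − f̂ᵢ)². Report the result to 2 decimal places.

SSR = 5.06

Normal-equation sums: Σd·d = 136, Σd·d^2 = 954, Σd^2·d^2 = 7540.
Right-hand side: Σd·f = 2991, Σd^2·f = 23547.
Normal equations: [[136, 954]; [954, 7540]]·[m, b]ᵀ = [2991, 23547]ᵀ.
Δ = 136·7540 − 954² = 115324.
m = (2991·7540 − 954·23547)/115324 = 44151/57662; b = (136·23547 − 954·2991)/115324 = 174489/57662.
Residuals: 6004/28831, -1666/2621, 42334/28831, -42664/28831, 14990/28831, -72/28831; SSR = 145988/28831.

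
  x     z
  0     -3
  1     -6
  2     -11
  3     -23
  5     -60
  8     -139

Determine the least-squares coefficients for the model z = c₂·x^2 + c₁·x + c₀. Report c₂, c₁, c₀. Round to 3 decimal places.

The normal equations are: 4819·c₂ + 673·c₁ + 103·c₀ = -10653;  673·c₂ + 103·c₁ + 19·c₀ = -1509;  103·c₂ + 19·c₁ + 6·c₀ = -242.
(Σx^2·x^2 = 4819, Σx^2·x = 673, Σx^2 = 103, Σx·x = 103, Σx = 19, Σ1 = 6, Σx^2·z = -10653, Σx·z = -1509, Σz = -242.)
Row-reducing yields c₂ = -10389/5192, c₁ = -5899/5192, c₀ = -563/236.

c₂ = -2.001, c₁ = -1.136, c₀ = -2.386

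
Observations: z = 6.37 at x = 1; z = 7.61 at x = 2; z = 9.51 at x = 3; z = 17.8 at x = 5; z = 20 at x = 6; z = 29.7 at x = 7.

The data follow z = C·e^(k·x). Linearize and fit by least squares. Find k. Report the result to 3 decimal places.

k = 0.256

Let Y = ln z. Fitting Y = k·x + ln C by least squares:
Over the data: Σx = 24.0000, Σ(x)² = 124.0000, Σln z = 15.3995, Σx·ln z = 68.7760.
Normal system: [[124.0000, 24.0000]; [24.0000, 6]]·[k, ln C]ᵀ = [68.7760, 15.3995]ᵀ.
Solving (det = 168.0000): k = 0.25636, ln C = 1.54115.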